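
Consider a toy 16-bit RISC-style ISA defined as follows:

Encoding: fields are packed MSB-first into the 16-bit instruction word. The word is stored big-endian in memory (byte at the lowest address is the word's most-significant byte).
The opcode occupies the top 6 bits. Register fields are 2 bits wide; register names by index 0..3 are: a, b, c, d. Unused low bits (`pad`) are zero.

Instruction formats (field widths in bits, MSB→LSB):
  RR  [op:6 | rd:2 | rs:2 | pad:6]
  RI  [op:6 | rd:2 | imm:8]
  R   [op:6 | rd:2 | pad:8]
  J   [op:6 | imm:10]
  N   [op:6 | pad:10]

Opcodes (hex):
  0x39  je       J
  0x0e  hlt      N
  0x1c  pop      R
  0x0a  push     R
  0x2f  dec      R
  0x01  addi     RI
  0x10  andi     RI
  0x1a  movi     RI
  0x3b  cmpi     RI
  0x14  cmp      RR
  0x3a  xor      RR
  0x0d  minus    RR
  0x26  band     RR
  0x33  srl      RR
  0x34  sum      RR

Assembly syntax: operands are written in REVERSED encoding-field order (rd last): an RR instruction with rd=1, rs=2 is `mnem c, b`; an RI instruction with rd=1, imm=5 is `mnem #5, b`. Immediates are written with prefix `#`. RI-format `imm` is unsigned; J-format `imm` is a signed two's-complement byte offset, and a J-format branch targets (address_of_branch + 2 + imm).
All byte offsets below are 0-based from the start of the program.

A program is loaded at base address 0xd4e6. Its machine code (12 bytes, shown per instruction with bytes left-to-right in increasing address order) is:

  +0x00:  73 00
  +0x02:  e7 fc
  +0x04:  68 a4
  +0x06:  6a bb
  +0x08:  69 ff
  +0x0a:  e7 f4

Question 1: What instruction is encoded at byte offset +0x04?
+0x04: 68 a4 ⇒ word 0x68a4 (big)
  op=0x68a4>>10=0x1a ⇒ movi (RI)
  rd: (w>>8)&0x3=0x0 → a
  imm: (w>>0)&0xff=0xa4 → #164

movi #164, a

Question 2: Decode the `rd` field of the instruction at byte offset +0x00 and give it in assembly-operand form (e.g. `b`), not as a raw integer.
off 0x00: read 73 00 as big → 0x7300
  opcode bits[15:10]=0x1c: pop/R
  rd: (w>>8)&0x3=0x3 → d

d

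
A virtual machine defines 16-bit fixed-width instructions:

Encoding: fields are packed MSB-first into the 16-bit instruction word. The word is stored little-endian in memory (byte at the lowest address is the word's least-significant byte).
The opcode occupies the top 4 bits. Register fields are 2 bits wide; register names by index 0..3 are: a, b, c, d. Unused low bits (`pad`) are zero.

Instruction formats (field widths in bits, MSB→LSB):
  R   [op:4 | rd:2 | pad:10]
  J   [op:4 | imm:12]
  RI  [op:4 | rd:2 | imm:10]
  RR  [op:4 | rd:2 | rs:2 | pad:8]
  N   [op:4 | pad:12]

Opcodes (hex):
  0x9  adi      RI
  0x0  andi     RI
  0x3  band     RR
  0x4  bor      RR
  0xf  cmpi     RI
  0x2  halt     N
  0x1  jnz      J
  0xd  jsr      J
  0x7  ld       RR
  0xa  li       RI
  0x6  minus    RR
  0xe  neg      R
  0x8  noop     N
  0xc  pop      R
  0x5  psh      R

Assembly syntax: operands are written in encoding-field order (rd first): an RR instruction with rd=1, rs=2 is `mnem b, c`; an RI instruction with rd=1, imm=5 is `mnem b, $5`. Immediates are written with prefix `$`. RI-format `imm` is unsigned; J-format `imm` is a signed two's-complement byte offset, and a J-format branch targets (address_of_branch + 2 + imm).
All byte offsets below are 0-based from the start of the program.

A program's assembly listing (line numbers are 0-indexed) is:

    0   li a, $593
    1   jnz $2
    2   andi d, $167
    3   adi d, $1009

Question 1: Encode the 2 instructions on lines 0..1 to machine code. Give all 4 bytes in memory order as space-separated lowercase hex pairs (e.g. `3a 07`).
0. li fields op=0xa:4|rd=0:2|imm=593:10 → word a251h → 51 a2
1. jnz fields op=0x1:4|imm=2:12 → word 1002h → 02 10

51 a2 02 10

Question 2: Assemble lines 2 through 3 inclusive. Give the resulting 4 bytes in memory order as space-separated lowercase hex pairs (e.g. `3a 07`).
L2: andi op=0x0:4|rd=3:2|imm=167:10 ⇒ 0x0ca7 ⇒ little a7 0c
L3: adi op=0x9:4|rd=3:2|imm=1009:10 ⇒ 0x9ff1 ⇒ little f1 9f

a7 0c f1 9f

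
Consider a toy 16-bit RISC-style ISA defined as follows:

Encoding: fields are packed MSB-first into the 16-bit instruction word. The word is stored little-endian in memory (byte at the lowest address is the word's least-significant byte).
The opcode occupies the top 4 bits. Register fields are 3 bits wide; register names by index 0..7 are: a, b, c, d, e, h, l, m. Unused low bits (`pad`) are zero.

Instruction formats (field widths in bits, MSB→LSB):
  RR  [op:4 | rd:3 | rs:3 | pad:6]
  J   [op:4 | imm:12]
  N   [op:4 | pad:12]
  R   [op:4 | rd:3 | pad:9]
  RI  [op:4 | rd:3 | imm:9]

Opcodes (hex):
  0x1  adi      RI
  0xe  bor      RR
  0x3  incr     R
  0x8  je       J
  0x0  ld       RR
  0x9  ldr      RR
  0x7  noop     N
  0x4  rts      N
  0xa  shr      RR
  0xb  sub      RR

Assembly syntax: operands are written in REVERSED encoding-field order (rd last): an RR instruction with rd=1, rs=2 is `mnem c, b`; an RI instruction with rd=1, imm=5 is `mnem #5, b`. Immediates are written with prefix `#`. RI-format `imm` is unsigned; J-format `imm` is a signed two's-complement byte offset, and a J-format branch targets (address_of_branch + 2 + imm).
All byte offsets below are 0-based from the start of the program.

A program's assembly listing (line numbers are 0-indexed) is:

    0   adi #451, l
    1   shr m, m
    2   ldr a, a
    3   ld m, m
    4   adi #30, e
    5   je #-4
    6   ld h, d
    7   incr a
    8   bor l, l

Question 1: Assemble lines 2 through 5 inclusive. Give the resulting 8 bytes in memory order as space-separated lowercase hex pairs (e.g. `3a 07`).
line 2 (ldr): pack op=0x9:4|rd=0:3|rs=0:3|pad=0:6 = 0x9000; little→ 00 90
line 3 (ld): pack op=0x0:4|rd=7:3|rs=7:3|pad=0:6 = 0x0fc0; little→ c0 0f
line 4 (adi): pack op=0x1:4|rd=4:3|imm=30:9 = 0x181e; little→ 1e 18
line 5 (je): pack op=0x8:4|imm=-4:12 = 0x8ffc; little→ fc 8f

00 90 c0 0f 1e 18 fc 8f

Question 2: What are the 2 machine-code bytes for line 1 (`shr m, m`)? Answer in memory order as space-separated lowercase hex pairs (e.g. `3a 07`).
c0 af

L1: shr op=0xa:4|rd=7:3|rs=7:3|pad=0:6 ⇒ 0xafc0 ⇒ little c0 af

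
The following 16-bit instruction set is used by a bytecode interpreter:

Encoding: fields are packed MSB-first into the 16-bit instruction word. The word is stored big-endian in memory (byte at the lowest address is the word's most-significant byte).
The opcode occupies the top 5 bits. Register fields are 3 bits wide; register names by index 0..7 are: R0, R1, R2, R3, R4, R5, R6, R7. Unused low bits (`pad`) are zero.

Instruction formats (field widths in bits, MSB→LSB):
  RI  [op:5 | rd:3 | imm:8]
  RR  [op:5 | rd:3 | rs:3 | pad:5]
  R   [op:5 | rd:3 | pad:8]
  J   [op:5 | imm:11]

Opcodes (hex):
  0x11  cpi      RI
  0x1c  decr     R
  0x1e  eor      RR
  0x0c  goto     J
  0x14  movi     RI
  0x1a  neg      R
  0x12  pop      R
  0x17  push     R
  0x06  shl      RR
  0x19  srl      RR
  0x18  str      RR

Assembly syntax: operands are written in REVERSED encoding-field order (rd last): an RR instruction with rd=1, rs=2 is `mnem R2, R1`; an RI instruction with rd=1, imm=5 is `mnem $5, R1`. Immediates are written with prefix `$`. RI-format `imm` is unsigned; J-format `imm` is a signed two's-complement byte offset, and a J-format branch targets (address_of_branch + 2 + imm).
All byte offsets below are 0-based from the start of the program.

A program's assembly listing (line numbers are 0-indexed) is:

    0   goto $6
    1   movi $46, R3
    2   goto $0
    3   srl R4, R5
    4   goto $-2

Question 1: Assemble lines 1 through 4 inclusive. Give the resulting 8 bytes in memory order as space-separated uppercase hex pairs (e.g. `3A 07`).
A3 2E 60 00 CD 80 67 FE

line 1 (movi): pack op=0x14:5|rd=3:3|imm=46:8 = 0xa32e; big→ a3 2e
line 2 (goto): pack op=0xc:5|imm=0:11 = 0x6000; big→ 60 00
line 3 (srl): pack op=0x19:5|rd=5:3|rs=4:3|pad=0:5 = 0xcd80; big→ cd 80
line 4 (goto): pack op=0xc:5|imm=-2:11 = 0x67fe; big→ 67 fe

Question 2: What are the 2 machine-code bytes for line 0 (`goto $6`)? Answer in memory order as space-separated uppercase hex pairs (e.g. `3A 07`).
60 06

0. goto fields op=0xc:5|imm=6:11 → word 6006h → 60 06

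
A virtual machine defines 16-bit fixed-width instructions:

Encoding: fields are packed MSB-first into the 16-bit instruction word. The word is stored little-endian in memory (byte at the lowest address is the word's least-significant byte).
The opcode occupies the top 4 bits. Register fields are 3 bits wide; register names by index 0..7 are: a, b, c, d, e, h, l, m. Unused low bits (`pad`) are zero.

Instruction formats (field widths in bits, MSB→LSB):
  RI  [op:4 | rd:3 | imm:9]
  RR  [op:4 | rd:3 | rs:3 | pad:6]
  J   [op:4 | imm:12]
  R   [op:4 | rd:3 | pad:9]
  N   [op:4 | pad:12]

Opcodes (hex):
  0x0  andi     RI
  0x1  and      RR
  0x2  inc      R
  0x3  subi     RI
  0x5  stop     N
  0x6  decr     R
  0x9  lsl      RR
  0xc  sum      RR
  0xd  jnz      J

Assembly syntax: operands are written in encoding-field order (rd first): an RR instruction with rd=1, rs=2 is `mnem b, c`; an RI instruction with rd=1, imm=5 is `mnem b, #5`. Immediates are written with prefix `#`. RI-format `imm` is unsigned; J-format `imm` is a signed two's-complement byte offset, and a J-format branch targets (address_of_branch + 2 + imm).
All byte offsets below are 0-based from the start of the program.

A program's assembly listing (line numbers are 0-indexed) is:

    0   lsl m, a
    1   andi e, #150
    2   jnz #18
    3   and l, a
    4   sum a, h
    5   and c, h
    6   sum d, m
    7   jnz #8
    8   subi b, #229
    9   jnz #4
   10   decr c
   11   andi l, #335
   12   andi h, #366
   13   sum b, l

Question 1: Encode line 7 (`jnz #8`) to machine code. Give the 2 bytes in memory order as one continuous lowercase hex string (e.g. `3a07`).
L7: jnz op=0xd:4|imm=8:12 ⇒ 0xd008 ⇒ little 08 d0

08d0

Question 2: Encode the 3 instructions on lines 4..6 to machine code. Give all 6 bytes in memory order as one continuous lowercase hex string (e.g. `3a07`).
40c14015c0c7

line 4 (sum): pack op=0xc:4|rd=0:3|rs=5:3|pad=0:6 = 0xc140; little→ 40 c1
line 5 (and): pack op=0x1:4|rd=2:3|rs=5:3|pad=0:6 = 0x1540; little→ 40 15
line 6 (sum): pack op=0xc:4|rd=3:3|rs=7:3|pad=0:6 = 0xc7c0; little→ c0 c7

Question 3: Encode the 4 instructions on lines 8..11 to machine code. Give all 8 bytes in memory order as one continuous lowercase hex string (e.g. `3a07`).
8. subi fields op=0x3:4|rd=1:3|imm=229:9 → word 32e5h → e5 32
9. jnz fields op=0xd:4|imm=4:12 → word d004h → 04 d0
10. decr fields op=0x6:4|rd=2:3|pad=0:9 → word 6400h → 00 64
11. andi fields op=0x0:4|rd=6:3|imm=335:9 → word 0d4fh → 4f 0d

e53204d000644f0d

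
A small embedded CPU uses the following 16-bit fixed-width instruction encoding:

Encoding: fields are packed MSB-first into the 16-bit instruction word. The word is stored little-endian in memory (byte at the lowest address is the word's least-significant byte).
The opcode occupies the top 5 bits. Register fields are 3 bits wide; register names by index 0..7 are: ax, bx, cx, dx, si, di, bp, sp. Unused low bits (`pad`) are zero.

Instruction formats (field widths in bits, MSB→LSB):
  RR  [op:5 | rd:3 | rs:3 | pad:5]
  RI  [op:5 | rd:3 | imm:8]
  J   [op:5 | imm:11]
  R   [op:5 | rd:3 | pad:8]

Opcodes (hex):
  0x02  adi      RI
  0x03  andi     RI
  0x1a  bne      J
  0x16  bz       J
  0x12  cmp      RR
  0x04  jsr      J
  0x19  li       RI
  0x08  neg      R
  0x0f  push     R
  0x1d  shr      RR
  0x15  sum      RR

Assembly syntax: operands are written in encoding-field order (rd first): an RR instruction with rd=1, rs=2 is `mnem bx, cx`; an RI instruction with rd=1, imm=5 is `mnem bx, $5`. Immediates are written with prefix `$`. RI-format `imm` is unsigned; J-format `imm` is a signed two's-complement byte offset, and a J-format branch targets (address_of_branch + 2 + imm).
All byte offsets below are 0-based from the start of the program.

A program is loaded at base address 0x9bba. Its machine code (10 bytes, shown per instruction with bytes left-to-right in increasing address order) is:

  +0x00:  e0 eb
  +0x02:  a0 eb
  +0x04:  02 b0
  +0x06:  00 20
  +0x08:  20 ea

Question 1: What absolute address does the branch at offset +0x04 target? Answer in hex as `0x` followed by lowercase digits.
0x9bc2

off 0x04: read 02 b0 as little → 0xb002
  op=0xb002>>11=0x16 ⇒ bz (J)
  [10:0] imm=2 = $2
  target = base 0x9bba + off 0x04 + 2 + imm 2 = 0x9bc2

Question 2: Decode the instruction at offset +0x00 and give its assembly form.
shr dx, sp

[00] e0 eb → 0xebe0
  op=0xebe0>>11=0x1d ⇒ shr (RR)
  rd: (w>>8)&0x7=0x3 → dx
  rs: (w>>5)&0x7=0x7 → sp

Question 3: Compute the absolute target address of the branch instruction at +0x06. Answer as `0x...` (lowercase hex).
+0x06: 00 20 ⇒ word 0x2000 (little)
  opcode bits[15:11]=0x4: jsr/J
  imm@[10:0]=0x0 ⇒ $0
  target = base 0x9bba + off 0x06 + 2 + imm 0 = 0x9bc2

0x9bc2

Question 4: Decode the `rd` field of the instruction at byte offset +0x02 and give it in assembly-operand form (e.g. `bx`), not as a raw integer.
+0x02: a0 eb ⇒ word 0xeba0 (little)
  op=0xeba0>>11=0x1d ⇒ shr (RR)
  rd: (w>>8)&0x7=0x3 → dx
  rs: (w>>5)&0x7=0x5 → di

dx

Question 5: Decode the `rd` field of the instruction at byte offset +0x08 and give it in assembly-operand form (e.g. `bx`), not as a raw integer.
off 0x08: read 20 ea as little → 0xea20
  top 5b → 0x1d → shr [RR]
  [10:8] rd=2 = cx
  [7:5] rs=1 = bx

cx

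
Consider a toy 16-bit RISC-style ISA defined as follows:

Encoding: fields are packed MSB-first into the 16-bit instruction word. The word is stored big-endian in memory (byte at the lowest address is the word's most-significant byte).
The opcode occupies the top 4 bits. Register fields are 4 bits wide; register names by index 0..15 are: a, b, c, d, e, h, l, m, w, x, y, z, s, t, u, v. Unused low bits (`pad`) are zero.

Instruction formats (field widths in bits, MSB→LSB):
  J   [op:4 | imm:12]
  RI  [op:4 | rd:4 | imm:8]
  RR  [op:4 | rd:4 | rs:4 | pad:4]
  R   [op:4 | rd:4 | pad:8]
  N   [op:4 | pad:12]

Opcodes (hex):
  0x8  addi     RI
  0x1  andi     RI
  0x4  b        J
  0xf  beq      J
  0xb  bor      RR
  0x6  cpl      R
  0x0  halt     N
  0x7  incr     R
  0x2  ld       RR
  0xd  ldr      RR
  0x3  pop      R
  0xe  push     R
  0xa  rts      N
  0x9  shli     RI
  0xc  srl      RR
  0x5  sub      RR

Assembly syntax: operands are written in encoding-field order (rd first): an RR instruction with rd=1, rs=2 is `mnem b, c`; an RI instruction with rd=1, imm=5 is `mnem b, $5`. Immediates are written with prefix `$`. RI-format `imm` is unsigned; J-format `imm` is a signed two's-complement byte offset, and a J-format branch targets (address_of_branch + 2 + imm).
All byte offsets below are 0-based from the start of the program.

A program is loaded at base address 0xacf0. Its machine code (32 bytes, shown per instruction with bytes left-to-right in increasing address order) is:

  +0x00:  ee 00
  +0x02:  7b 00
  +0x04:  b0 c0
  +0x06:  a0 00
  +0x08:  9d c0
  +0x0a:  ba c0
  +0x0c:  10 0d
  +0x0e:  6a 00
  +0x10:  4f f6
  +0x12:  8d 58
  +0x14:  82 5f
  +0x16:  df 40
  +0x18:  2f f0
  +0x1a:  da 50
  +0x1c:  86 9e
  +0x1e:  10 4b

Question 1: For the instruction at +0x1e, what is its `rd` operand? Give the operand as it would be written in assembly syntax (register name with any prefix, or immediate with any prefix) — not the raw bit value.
@+1e  big-endian(10 4b) = 0x104b
  op=0x104b>>12=0x1 ⇒ andi (RI)
  rd: (w>>8)&0xf=0x0 → a
  imm: (w>>0)&0xff=0x4b → $75

a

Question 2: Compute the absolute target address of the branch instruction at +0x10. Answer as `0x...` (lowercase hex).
[10] 4f f6 → 0x4ff6
  op=0x4ff6>>12=0x4 ⇒ b (J)
  imm: (w>>0)&0xfff=0xff6 (s12→-10) → $-10
  target = base 0xacf0 + off 0x10 + 2 + imm -10 = 0xacf8

0xacf8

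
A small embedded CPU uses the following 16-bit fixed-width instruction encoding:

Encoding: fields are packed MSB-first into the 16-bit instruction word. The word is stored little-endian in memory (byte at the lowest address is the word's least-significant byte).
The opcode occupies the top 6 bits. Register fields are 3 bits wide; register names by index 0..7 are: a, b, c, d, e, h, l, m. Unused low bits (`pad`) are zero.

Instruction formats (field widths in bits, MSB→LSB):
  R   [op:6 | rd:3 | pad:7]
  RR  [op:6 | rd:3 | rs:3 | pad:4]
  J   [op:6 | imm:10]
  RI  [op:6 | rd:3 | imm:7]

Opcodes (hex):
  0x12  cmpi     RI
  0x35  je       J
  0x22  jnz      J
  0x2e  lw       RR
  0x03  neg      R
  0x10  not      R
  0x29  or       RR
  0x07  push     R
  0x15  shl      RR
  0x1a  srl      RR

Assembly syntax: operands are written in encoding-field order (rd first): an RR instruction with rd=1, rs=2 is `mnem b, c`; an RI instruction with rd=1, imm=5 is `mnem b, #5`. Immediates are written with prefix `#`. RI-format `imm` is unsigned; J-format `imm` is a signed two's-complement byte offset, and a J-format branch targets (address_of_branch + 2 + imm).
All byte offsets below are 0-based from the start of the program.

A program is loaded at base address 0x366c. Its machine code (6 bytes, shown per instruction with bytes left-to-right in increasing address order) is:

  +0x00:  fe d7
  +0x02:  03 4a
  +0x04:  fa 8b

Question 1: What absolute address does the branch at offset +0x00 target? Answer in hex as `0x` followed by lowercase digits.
+0x00: fe d7 ⇒ word 0xd7fe (little)
  op=0xd7fe>>10=0x35 ⇒ je (J)
  imm: (w>>0)&0x3ff=0x3fe (s10→-2) → #-2
  target = base 0x366c + off 0x00 + 2 + imm -2 = 0x366c

0x366c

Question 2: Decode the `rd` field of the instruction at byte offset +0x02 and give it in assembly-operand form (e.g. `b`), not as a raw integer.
off 0x02: read 03 4a as little → 0x4a03
  op=0x4a03>>10=0x12 ⇒ cmpi (RI)
  rd@[9:7]=0x4 ⇒ e
  imm@[6:0]=0x3 ⇒ #3

e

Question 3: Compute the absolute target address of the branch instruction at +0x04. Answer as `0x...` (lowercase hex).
0x366c

@+04  little-endian(fa 8b) = 0x8bfa
  top 6b → 0x22 → jnz [J]
  imm: (w>>0)&0x3ff=0x3fa (s10→-6) → #-6
  target = base 0x366c + off 0x04 + 2 + imm -6 = 0x366c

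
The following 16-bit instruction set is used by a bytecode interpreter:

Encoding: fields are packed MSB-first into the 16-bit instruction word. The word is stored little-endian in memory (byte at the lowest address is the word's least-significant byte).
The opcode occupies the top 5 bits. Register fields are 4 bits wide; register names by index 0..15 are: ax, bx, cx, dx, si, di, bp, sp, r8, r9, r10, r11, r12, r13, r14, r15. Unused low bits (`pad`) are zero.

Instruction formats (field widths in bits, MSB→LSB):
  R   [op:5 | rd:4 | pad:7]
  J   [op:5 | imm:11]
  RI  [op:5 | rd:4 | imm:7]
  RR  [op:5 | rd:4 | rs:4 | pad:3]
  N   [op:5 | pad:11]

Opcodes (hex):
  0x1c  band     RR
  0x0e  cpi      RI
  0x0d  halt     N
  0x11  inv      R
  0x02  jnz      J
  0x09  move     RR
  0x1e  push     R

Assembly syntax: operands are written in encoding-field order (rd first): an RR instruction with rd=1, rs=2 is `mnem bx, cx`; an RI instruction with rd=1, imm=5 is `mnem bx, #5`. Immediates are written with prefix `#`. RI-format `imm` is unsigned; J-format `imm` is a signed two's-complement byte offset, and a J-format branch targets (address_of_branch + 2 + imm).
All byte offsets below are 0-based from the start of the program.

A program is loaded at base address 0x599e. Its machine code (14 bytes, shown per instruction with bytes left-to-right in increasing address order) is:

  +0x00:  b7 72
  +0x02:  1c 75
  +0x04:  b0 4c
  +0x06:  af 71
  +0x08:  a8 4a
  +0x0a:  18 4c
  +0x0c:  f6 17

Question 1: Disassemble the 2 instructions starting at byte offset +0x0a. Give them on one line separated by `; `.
@+0a  little-endian(18 4c) = 0x4c18
  opcode bits[15:11]=0x9: move/RR
  rd@[10:7]=0x8 ⇒ r8
  rs@[6:3]=0x3 ⇒ dx
@+0c  little-endian(f6 17) = 0x17f6
  opcode bits[15:11]=0x2: jnz/J
  imm@[10:0]=0x7f6 (s11→-10) ⇒ #-10

move r8, dx; jnz #-10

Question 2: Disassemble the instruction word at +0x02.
+0x02: 1c 75 ⇒ word 0x751c (little)
  op=0x751c>>11=0xe ⇒ cpi (RI)
  rd: (w>>7)&0xf=0xa → r10
  imm: (w>>0)&0x7f=0x1c → #28

cpi r10, #28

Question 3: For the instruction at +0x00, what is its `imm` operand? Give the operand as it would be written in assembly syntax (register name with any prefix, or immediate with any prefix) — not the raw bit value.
@+00  little-endian(b7 72) = 0x72b7
  op=0x72b7>>11=0xe ⇒ cpi (RI)
  rd: (w>>7)&0xf=0x5 → di
  imm: (w>>0)&0x7f=0x37 → #55

#55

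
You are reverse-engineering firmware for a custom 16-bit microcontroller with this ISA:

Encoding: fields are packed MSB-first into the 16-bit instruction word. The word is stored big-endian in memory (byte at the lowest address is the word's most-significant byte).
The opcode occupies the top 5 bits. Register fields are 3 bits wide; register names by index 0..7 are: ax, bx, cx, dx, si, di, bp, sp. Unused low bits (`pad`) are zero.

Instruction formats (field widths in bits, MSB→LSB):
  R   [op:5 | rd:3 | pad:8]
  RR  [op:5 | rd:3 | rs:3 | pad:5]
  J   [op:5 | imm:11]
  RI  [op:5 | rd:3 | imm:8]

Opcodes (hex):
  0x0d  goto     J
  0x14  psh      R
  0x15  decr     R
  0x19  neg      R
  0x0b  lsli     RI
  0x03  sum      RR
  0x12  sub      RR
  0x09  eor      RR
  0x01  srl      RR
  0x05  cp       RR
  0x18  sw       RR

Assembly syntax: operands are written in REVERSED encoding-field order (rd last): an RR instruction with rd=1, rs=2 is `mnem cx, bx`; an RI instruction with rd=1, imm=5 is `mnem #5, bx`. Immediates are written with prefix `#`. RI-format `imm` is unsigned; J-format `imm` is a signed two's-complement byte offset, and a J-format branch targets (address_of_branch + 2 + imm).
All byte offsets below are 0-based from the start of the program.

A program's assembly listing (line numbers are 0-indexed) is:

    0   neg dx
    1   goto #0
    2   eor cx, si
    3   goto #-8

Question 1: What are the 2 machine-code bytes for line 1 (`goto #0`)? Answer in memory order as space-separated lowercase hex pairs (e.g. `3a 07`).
68 00

L1: goto op=0xd:5|imm=0:11 ⇒ 0x6800 ⇒ big 68 00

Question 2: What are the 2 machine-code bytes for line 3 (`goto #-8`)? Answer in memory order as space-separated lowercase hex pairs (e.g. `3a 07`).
3. goto fields op=0xd:5|imm=-8:11 → word 6ff8h → 6f f8

6f f8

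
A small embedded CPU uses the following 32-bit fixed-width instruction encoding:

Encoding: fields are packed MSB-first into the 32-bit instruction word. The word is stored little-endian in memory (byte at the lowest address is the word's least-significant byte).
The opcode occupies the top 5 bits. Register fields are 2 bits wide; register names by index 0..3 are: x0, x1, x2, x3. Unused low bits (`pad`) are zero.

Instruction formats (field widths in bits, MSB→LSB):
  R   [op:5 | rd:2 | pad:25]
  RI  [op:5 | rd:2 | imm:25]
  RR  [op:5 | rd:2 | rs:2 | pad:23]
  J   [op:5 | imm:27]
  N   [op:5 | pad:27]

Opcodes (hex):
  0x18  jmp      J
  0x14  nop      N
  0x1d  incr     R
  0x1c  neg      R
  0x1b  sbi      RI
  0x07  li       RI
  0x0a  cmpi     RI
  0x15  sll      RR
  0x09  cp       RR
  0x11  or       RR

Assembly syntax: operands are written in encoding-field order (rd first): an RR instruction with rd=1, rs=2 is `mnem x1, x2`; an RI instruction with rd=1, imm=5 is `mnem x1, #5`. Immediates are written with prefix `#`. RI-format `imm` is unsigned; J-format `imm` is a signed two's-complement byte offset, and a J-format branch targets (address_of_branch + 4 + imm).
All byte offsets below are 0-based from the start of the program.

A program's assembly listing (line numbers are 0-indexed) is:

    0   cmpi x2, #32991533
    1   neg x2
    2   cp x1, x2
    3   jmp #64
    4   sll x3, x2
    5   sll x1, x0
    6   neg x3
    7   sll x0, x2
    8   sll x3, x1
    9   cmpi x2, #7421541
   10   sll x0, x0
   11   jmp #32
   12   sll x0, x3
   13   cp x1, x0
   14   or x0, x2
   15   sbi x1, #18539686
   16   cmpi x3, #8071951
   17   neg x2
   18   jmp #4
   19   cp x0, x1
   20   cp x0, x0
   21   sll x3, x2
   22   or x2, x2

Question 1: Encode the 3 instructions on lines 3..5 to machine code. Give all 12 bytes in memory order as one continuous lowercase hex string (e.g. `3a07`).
400000c0000000af000000aa

3. jmp fields op=0x18:5|imm=64:27 → word c0000040h → 40 00 00 c0
4. sll fields op=0x15:5|rd=3:2|rs=2:2|pad=0:23 → word af000000h → 00 00 00 af
5. sll fields op=0x15:5|rd=1:2|rs=0:2|pad=0:23 → word aa000000h → 00 00 00 aa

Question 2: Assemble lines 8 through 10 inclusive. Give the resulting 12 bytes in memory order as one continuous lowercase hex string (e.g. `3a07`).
000080ae653e7154000000a8

line 8 (sll): pack op=0x15:5|rd=3:2|rs=1:2|pad=0:23 = 0xae800000; little→ 00 00 80 ae
line 9 (cmpi): pack op=0xa:5|rd=2:2|imm=7421541:25 = 0x54713e65; little→ 65 3e 71 54
line 10 (sll): pack op=0x15:5|rd=0:2|rs=0:2|pad=0:23 = 0xa8000000; little→ 00 00 00 a8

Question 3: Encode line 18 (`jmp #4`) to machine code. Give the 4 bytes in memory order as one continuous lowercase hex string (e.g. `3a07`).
040000c0

L18: jmp op=0x18:5|imm=4:27 ⇒ 0xc0000004 ⇒ little 04 00 00 c0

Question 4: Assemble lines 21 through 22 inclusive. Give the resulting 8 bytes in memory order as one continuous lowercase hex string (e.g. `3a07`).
L21: sll op=0x15:5|rd=3:2|rs=2:2|pad=0:23 ⇒ 0xaf000000 ⇒ little 00 00 00 af
L22: or op=0x11:5|rd=2:2|rs=2:2|pad=0:23 ⇒ 0x8d000000 ⇒ little 00 00 00 8d

000000af0000008d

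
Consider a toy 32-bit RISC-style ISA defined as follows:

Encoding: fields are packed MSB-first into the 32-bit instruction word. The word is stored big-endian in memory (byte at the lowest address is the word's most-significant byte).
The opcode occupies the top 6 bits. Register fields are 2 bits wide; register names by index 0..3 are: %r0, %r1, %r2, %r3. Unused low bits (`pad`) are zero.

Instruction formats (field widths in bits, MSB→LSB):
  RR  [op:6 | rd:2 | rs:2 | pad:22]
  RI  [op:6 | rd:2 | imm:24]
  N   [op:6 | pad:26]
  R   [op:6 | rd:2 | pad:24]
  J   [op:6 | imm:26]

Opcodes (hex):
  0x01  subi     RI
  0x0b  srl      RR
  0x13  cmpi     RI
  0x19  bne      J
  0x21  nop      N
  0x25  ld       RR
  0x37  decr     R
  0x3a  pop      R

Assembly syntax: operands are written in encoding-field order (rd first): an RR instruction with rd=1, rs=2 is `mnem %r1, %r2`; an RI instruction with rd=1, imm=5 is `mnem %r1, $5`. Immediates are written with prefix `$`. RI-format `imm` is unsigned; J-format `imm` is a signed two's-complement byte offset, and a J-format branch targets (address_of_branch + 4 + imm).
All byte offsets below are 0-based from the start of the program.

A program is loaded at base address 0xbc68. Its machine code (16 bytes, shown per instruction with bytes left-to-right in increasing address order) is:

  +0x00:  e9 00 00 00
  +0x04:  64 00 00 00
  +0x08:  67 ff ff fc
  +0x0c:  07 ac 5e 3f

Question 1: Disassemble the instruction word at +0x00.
pop %r1

+0x00: e9 00 00 00 ⇒ word 0xe9000000 (big)
  opcode bits[31:26]=0x3a: pop/R
  rd@[25:24]=0x1 ⇒ %r1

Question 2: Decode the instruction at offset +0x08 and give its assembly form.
bne $-4

@+08  big-endian(67 ff ff fc) = 0x67fffffc
  top 6b → 0x19 → bne [J]
  imm@[25:0]=0x3fffffc (s26→-4) ⇒ $-4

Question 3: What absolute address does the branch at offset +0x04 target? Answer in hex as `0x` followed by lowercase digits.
0xbc70

off 0x04: read 64 00 00 00 as big → 0x64000000
  op=0x64000000>>26=0x19 ⇒ bne (J)
  imm: (w>>0)&0x3ffffff=0x0 → $0
  target = base 0xbc68 + off 0x04 + 4 + imm 0 = 0xbc70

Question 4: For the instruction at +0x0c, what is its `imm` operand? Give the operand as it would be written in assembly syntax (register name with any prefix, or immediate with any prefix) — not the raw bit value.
$11296319

off 0x0c: read 07 ac 5e 3f as big → 0x07ac5e3f
  opcode bits[31:26]=0x1: subi/RI
  rd: (w>>24)&0x3=0x3 → %r3
  imm: (w>>0)&0xffffff=0xac5e3f → $11296319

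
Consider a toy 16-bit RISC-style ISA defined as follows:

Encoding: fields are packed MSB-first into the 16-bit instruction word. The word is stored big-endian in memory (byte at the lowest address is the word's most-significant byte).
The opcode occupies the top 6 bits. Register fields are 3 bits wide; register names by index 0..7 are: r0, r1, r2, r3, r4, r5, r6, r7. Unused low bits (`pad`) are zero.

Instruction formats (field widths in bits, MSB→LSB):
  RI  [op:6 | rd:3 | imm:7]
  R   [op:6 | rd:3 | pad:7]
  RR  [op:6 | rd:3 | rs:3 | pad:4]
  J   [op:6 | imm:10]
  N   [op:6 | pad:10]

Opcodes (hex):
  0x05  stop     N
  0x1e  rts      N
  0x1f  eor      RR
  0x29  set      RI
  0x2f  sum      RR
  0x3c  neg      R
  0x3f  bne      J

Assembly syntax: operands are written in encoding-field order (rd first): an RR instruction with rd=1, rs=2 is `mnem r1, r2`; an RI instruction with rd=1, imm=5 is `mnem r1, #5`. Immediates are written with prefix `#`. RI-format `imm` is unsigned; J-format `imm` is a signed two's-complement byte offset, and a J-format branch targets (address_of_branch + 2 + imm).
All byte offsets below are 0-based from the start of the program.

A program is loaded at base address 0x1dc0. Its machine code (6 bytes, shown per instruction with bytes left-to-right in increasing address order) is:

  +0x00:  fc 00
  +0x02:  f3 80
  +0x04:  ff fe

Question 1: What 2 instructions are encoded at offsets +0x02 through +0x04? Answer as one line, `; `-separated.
@+02  big-endian(f3 80) = 0xf380
  opcode bits[15:10]=0x3c: neg/R
  rd: (w>>7)&0x7=0x7 → r7
@+04  big-endian(ff fe) = 0xfffe
  opcode bits[15:10]=0x3f: bne/J
  imm: (w>>0)&0x3ff=0x3fe (s10→-2) → #-2

neg r7; bne #-2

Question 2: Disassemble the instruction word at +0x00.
bne #0

off 0x00: read fc 00 as big → 0xfc00
  opcode bits[15:10]=0x3f: bne/J
  imm@[9:0]=0x0 ⇒ #0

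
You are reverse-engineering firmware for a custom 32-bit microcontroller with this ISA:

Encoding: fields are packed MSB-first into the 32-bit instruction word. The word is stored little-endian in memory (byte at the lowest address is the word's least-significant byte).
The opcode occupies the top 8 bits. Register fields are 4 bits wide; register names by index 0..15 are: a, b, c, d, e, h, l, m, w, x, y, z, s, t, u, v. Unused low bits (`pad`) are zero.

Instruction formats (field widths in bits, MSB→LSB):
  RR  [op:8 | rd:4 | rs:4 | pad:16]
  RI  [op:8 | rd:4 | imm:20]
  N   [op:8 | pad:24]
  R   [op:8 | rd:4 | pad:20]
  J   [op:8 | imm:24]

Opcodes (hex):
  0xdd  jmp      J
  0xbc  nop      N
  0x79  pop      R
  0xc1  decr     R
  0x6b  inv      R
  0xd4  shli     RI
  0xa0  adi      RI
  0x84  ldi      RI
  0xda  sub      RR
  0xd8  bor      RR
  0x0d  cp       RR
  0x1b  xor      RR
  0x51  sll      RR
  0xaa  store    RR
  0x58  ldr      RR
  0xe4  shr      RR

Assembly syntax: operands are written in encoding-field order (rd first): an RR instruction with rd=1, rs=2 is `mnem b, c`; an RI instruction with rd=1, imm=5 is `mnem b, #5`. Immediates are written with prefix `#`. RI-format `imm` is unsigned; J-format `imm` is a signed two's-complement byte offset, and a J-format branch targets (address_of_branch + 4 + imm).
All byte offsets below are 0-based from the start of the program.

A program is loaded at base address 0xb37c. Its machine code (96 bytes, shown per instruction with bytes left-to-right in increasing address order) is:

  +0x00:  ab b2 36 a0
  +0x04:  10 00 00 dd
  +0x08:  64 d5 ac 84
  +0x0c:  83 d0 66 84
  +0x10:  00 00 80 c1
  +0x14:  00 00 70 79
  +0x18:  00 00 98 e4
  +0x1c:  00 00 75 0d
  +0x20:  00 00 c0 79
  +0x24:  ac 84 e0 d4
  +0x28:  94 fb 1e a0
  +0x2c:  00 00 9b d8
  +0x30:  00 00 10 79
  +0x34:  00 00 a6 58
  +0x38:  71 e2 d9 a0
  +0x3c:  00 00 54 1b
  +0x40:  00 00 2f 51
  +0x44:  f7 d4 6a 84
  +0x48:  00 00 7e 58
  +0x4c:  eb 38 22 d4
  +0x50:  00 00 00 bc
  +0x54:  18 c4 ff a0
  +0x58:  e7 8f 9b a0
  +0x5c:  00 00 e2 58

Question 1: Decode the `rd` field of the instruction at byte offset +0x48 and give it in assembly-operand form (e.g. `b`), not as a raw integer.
[48] 00 00 7e 58 → 0x587e0000
  op=0x587e0000>>24=0x58 ⇒ ldr (RR)
  [23:20] rd=7 = m
  [19:16] rs=14 = u

m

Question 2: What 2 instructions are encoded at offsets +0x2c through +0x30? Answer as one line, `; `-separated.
bor x, z; pop b

+0x2c: 00 00 9b d8 ⇒ word 0xd89b0000 (little)
  op=0xd89b0000>>24=0xd8 ⇒ bor (RR)
  rd@[23:20]=0x9 ⇒ x
  rs@[19:16]=0xb ⇒ z
+0x30: 00 00 10 79 ⇒ word 0x79100000 (little)
  op=0x79100000>>24=0x79 ⇒ pop (R)
  rd@[23:20]=0x1 ⇒ b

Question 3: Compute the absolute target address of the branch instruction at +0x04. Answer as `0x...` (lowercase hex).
[04] 10 00 00 dd → 0xdd000010
  top 8b → 0xdd → jmp [J]
  [23:0] imm=16 = #16
  target = base 0xb37c + off 0x04 + 4 + imm 16 = 0xb394

0xb394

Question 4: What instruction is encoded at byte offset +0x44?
+0x44: f7 d4 6a 84 ⇒ word 0x846ad4f7 (little)
  opcode bits[31:24]=0x84: ldi/RI
  rd: (w>>20)&0xf=0x6 → l
  imm: (w>>0)&0xfffff=0xad4f7 → #709879

ldi l, #709879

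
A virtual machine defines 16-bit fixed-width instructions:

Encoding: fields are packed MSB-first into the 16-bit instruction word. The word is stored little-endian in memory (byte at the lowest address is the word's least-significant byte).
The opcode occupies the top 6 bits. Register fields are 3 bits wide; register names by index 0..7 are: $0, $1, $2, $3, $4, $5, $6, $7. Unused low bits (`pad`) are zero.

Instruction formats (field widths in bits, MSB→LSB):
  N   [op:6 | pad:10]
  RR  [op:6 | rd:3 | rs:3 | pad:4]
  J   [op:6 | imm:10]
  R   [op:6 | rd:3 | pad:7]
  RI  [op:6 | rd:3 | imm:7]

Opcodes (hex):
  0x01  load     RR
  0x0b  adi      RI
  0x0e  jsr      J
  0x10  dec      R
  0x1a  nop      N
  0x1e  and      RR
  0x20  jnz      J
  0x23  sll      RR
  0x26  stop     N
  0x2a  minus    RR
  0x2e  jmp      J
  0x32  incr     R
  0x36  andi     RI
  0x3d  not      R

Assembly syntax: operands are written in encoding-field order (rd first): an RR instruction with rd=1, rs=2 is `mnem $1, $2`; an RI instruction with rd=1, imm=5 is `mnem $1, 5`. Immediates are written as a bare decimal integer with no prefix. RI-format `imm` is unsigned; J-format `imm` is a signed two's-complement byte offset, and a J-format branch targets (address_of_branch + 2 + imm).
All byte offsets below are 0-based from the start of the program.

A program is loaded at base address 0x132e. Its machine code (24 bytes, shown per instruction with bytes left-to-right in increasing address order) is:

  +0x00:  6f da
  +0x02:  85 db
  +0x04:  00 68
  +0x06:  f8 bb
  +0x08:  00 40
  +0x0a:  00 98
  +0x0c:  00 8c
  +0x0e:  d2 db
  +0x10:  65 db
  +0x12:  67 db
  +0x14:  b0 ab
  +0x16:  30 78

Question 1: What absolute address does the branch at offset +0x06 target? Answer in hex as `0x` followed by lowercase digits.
0x132e

@+06  little-endian(f8 bb) = 0xbbf8
  opcode bits[15:10]=0x2e: jmp/J
  imm@[9:0]=0x3f8 (s10→-8) ⇒ -8
  target = base 0x132e + off 0x06 + 2 + imm -8 = 0x132e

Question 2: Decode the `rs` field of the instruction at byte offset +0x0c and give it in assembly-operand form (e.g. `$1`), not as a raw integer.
[0c] 00 8c → 0x8c00
  top 6b → 0x23 → sll [RR]
  rd: (w>>7)&0x7=0x0 → $0
  rs: (w>>4)&0x7=0x0 → $0

$0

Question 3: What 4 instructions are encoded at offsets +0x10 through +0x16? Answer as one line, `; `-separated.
@+10  little-endian(65 db) = 0xdb65
  op=0xdb65>>10=0x36 ⇒ andi (RI)
  rd: (w>>7)&0x7=0x6 → $6
  imm: (w>>0)&0x7f=0x65 → 101
@+12  little-endian(67 db) = 0xdb67
  op=0xdb67>>10=0x36 ⇒ andi (RI)
  rd: (w>>7)&0x7=0x6 → $6
  imm: (w>>0)&0x7f=0x67 → 103
@+14  little-endian(b0 ab) = 0xabb0
  op=0xabb0>>10=0x2a ⇒ minus (RR)
  rd: (w>>7)&0x7=0x7 → $7
  rs: (w>>4)&0x7=0x3 → $3
@+16  little-endian(30 78) = 0x7830
  op=0x7830>>10=0x1e ⇒ and (RR)
  rd: (w>>7)&0x7=0x0 → $0
  rs: (w>>4)&0x7=0x3 → $3

andi $6, 101; andi $6, 103; minus $7, $3; and $0, $3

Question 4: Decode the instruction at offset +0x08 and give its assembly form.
@+08  little-endian(00 40) = 0x4000
  op=0x4000>>10=0x10 ⇒ dec (R)
  rd: (w>>7)&0x7=0x0 → $0

dec $0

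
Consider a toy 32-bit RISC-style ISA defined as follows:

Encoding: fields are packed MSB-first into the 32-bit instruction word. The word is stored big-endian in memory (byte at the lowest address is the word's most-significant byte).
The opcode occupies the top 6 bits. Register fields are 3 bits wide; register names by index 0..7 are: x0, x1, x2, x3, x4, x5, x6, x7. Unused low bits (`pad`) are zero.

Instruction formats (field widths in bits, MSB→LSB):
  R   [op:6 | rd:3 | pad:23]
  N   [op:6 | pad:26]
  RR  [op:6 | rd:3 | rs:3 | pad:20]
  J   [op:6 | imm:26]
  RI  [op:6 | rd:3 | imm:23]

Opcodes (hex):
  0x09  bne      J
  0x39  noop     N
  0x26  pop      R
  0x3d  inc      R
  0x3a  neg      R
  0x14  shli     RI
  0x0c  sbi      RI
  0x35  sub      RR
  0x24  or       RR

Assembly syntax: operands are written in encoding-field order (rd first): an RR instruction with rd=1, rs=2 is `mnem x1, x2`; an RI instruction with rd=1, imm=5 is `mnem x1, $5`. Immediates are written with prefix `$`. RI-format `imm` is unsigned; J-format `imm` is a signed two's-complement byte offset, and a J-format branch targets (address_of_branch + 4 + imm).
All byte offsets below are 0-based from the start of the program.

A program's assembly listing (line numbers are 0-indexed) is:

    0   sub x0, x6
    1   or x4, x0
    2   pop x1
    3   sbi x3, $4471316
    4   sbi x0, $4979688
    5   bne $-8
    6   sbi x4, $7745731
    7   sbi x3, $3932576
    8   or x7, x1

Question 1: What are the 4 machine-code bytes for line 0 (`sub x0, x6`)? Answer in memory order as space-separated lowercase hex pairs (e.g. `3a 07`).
L0: sub op=0x35:6|rd=0:3|rs=6:3|pad=0:20 ⇒ 0xd4600000 ⇒ big d4 60 00 00

d4 60 00 00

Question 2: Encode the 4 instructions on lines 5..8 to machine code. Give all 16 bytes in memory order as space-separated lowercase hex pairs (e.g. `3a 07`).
L5: bne op=0x9:6|imm=-8:26 ⇒ 0x27fffff8 ⇒ big 27 ff ff f8
L6: sbi op=0xc:6|rd=4:3|imm=7745731:23 ⇒ 0x327630c3 ⇒ big 32 76 30 c3
L7: sbi op=0xc:6|rd=3:3|imm=3932576:23 ⇒ 0x31bc01a0 ⇒ big 31 bc 01 a0
L8: or op=0x24:6|rd=7:3|rs=1:3|pad=0:20 ⇒ 0x93900000 ⇒ big 93 90 00 00

27 ff ff f8 32 76 30 c3 31 bc 01 a0 93 90 00 00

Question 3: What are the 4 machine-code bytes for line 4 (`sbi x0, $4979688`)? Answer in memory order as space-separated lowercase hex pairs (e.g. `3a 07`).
30 4b fb e8

4. sbi fields op=0xc:6|rd=0:3|imm=4979688:23 → word 304bfbe8h → 30 4b fb e8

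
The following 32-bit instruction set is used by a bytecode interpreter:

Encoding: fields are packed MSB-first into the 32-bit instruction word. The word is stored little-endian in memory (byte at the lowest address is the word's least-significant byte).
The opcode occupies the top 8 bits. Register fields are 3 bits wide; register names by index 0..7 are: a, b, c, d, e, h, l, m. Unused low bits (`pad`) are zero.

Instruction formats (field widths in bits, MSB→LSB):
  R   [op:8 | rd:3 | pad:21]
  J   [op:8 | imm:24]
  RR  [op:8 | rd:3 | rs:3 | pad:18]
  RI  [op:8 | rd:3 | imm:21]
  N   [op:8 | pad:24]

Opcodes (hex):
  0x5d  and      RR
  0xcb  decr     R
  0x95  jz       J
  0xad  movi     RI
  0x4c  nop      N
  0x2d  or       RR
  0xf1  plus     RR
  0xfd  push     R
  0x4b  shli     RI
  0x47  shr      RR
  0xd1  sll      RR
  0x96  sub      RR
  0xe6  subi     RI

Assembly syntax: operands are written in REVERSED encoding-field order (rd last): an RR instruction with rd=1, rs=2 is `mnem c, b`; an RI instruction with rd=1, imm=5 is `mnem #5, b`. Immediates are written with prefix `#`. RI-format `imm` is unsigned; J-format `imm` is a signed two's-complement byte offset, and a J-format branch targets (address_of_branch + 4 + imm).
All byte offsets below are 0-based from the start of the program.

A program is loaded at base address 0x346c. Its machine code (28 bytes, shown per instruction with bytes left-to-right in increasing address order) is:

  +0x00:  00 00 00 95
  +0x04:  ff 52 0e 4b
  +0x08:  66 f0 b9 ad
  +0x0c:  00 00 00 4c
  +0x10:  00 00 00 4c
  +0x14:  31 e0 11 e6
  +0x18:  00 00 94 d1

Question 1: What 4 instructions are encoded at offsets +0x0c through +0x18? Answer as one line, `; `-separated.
+0x0c: 00 00 00 4c ⇒ word 0x4c000000 (little)
  op=0x4c000000>>24=0x4c ⇒ nop (N)
+0x10: 00 00 00 4c ⇒ word 0x4c000000 (little)
  op=0x4c000000>>24=0x4c ⇒ nop (N)
+0x14: 31 e0 11 e6 ⇒ word 0xe611e031 (little)
  op=0xe611e031>>24=0xe6 ⇒ subi (RI)
  rd@[23:21]=0x0 ⇒ a
  imm@[20:0]=0x11e031 ⇒ #1171505
+0x18: 00 00 94 d1 ⇒ word 0xd1940000 (little)
  op=0xd1940000>>24=0xd1 ⇒ sll (RR)
  rd@[23:21]=0x4 ⇒ e
  rs@[20:18]=0x5 ⇒ h

nop; nop; subi #1171505, a; sll h, e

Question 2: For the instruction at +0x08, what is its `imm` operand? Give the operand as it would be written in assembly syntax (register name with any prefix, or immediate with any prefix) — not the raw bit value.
#1699942

@+08  little-endian(66 f0 b9 ad) = 0xadb9f066
  opcode bits[31:24]=0xad: movi/RI
  rd: (w>>21)&0x7=0x5 → h
  imm: (w>>0)&0x1fffff=0x19f066 → #1699942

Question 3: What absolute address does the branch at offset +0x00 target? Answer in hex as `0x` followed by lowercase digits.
[00] 00 00 00 95 → 0x95000000
  opcode bits[31:24]=0x95: jz/J
  imm@[23:0]=0x0 ⇒ #0
  target = base 0x346c + off 0x00 + 4 + imm 0 = 0x3470

0x3470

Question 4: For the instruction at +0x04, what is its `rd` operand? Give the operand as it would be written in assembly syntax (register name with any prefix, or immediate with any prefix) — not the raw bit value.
@+04  little-endian(ff 52 0e 4b) = 0x4b0e52ff
  op=0x4b0e52ff>>24=0x4b ⇒ shli (RI)
  rd: (w>>21)&0x7=0x0 → a
  imm: (w>>0)&0x1fffff=0xe52ff → #938751

a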